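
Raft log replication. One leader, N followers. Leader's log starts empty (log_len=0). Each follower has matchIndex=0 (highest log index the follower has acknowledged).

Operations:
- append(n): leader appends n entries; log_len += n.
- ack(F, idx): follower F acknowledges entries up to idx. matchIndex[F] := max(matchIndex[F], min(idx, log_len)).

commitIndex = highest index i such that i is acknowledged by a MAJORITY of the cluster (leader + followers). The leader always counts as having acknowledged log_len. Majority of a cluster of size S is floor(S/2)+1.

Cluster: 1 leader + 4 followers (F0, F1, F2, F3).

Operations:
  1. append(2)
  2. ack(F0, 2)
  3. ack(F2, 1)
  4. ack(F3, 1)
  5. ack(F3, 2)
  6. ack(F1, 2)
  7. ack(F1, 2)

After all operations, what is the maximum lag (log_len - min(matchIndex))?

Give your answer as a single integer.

Answer: 1

Derivation:
Op 1: append 2 -> log_len=2
Op 2: F0 acks idx 2 -> match: F0=2 F1=0 F2=0 F3=0; commitIndex=0
Op 3: F2 acks idx 1 -> match: F0=2 F1=0 F2=1 F3=0; commitIndex=1
Op 4: F3 acks idx 1 -> match: F0=2 F1=0 F2=1 F3=1; commitIndex=1
Op 5: F3 acks idx 2 -> match: F0=2 F1=0 F2=1 F3=2; commitIndex=2
Op 6: F1 acks idx 2 -> match: F0=2 F1=2 F2=1 F3=2; commitIndex=2
Op 7: F1 acks idx 2 -> match: F0=2 F1=2 F2=1 F3=2; commitIndex=2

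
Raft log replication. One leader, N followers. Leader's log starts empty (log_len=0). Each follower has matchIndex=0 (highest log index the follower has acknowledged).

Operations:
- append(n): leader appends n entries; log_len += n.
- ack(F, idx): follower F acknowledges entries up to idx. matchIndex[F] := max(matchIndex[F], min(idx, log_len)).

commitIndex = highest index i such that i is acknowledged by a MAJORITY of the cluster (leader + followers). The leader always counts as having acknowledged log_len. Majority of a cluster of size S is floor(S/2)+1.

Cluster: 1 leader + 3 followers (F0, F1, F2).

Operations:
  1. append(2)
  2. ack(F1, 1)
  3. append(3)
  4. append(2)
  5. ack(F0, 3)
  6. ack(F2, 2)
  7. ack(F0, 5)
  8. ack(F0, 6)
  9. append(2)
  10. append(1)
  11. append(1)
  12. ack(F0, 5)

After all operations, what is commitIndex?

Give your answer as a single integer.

Op 1: append 2 -> log_len=2
Op 2: F1 acks idx 1 -> match: F0=0 F1=1 F2=0; commitIndex=0
Op 3: append 3 -> log_len=5
Op 4: append 2 -> log_len=7
Op 5: F0 acks idx 3 -> match: F0=3 F1=1 F2=0; commitIndex=1
Op 6: F2 acks idx 2 -> match: F0=3 F1=1 F2=2; commitIndex=2
Op 7: F0 acks idx 5 -> match: F0=5 F1=1 F2=2; commitIndex=2
Op 8: F0 acks idx 6 -> match: F0=6 F1=1 F2=2; commitIndex=2
Op 9: append 2 -> log_len=9
Op 10: append 1 -> log_len=10
Op 11: append 1 -> log_len=11
Op 12: F0 acks idx 5 -> match: F0=6 F1=1 F2=2; commitIndex=2

Answer: 2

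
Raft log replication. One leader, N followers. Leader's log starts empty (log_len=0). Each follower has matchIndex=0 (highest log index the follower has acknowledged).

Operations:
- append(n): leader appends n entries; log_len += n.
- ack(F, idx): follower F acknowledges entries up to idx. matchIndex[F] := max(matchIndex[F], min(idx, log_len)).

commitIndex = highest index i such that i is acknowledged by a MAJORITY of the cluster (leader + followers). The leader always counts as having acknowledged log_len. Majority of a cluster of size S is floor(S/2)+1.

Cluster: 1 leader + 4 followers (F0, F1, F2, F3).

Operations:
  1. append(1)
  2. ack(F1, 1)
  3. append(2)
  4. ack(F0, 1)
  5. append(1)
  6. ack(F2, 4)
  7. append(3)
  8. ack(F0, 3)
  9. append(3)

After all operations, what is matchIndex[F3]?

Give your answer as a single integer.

Answer: 0

Derivation:
Op 1: append 1 -> log_len=1
Op 2: F1 acks idx 1 -> match: F0=0 F1=1 F2=0 F3=0; commitIndex=0
Op 3: append 2 -> log_len=3
Op 4: F0 acks idx 1 -> match: F0=1 F1=1 F2=0 F3=0; commitIndex=1
Op 5: append 1 -> log_len=4
Op 6: F2 acks idx 4 -> match: F0=1 F1=1 F2=4 F3=0; commitIndex=1
Op 7: append 3 -> log_len=7
Op 8: F0 acks idx 3 -> match: F0=3 F1=1 F2=4 F3=0; commitIndex=3
Op 9: append 3 -> log_len=10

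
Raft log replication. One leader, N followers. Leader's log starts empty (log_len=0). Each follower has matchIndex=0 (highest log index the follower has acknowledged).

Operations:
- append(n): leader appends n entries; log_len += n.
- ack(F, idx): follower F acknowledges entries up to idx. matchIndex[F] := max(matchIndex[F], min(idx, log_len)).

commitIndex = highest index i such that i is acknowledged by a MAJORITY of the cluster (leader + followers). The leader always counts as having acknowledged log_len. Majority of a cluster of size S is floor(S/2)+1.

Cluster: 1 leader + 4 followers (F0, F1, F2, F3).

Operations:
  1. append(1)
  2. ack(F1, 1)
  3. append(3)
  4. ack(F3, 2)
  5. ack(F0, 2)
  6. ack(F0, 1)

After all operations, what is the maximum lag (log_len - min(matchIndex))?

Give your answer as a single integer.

Op 1: append 1 -> log_len=1
Op 2: F1 acks idx 1 -> match: F0=0 F1=1 F2=0 F3=0; commitIndex=0
Op 3: append 3 -> log_len=4
Op 4: F3 acks idx 2 -> match: F0=0 F1=1 F2=0 F3=2; commitIndex=1
Op 5: F0 acks idx 2 -> match: F0=2 F1=1 F2=0 F3=2; commitIndex=2
Op 6: F0 acks idx 1 -> match: F0=2 F1=1 F2=0 F3=2; commitIndex=2

Answer: 4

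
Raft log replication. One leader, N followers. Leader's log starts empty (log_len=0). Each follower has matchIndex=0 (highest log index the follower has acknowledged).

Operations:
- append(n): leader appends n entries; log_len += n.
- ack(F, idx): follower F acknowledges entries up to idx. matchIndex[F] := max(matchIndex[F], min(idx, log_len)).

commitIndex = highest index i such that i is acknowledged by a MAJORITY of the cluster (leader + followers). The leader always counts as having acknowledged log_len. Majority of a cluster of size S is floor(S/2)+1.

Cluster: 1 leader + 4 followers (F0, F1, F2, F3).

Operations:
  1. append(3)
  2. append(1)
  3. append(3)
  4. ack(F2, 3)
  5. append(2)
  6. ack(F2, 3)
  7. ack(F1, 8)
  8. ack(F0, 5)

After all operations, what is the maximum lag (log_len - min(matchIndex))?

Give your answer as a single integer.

Answer: 9

Derivation:
Op 1: append 3 -> log_len=3
Op 2: append 1 -> log_len=4
Op 3: append 3 -> log_len=7
Op 4: F2 acks idx 3 -> match: F0=0 F1=0 F2=3 F3=0; commitIndex=0
Op 5: append 2 -> log_len=9
Op 6: F2 acks idx 3 -> match: F0=0 F1=0 F2=3 F3=0; commitIndex=0
Op 7: F1 acks idx 8 -> match: F0=0 F1=8 F2=3 F3=0; commitIndex=3
Op 8: F0 acks idx 5 -> match: F0=5 F1=8 F2=3 F3=0; commitIndex=5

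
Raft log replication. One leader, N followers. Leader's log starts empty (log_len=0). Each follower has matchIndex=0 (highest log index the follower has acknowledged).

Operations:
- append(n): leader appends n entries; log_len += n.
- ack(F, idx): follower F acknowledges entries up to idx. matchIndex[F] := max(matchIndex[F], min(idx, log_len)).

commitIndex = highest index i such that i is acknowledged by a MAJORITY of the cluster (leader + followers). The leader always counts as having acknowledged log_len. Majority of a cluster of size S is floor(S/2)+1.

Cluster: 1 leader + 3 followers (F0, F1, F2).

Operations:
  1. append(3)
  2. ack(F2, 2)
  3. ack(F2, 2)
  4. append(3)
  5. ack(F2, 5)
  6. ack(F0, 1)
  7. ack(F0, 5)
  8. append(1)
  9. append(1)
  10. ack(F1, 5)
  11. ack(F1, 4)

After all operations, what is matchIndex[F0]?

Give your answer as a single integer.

Op 1: append 3 -> log_len=3
Op 2: F2 acks idx 2 -> match: F0=0 F1=0 F2=2; commitIndex=0
Op 3: F2 acks idx 2 -> match: F0=0 F1=0 F2=2; commitIndex=0
Op 4: append 3 -> log_len=6
Op 5: F2 acks idx 5 -> match: F0=0 F1=0 F2=5; commitIndex=0
Op 6: F0 acks idx 1 -> match: F0=1 F1=0 F2=5; commitIndex=1
Op 7: F0 acks idx 5 -> match: F0=5 F1=0 F2=5; commitIndex=5
Op 8: append 1 -> log_len=7
Op 9: append 1 -> log_len=8
Op 10: F1 acks idx 5 -> match: F0=5 F1=5 F2=5; commitIndex=5
Op 11: F1 acks idx 4 -> match: F0=5 F1=5 F2=5; commitIndex=5

Answer: 5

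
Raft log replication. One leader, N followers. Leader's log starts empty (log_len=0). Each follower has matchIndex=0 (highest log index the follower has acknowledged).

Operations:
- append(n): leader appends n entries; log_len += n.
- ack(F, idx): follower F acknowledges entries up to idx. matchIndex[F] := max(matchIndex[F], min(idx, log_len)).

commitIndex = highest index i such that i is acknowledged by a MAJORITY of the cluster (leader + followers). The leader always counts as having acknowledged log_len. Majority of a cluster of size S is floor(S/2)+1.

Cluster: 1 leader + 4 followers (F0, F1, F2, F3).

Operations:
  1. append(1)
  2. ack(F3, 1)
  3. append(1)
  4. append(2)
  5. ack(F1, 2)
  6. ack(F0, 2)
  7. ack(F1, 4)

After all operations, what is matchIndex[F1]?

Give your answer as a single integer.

Op 1: append 1 -> log_len=1
Op 2: F3 acks idx 1 -> match: F0=0 F1=0 F2=0 F3=1; commitIndex=0
Op 3: append 1 -> log_len=2
Op 4: append 2 -> log_len=4
Op 5: F1 acks idx 2 -> match: F0=0 F1=2 F2=0 F3=1; commitIndex=1
Op 6: F0 acks idx 2 -> match: F0=2 F1=2 F2=0 F3=1; commitIndex=2
Op 7: F1 acks idx 4 -> match: F0=2 F1=4 F2=0 F3=1; commitIndex=2

Answer: 4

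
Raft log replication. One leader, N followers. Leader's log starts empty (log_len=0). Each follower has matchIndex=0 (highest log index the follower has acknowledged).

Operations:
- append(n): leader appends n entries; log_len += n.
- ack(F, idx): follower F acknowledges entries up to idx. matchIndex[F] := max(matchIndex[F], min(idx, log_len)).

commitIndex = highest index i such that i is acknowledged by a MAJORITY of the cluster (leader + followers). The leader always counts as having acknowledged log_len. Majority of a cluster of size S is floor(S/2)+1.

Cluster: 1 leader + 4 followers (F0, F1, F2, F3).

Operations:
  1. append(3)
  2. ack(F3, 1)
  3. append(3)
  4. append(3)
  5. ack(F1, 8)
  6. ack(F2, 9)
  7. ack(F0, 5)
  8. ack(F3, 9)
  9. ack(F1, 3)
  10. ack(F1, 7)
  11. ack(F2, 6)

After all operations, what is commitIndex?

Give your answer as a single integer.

Op 1: append 3 -> log_len=3
Op 2: F3 acks idx 1 -> match: F0=0 F1=0 F2=0 F3=1; commitIndex=0
Op 3: append 3 -> log_len=6
Op 4: append 3 -> log_len=9
Op 5: F1 acks idx 8 -> match: F0=0 F1=8 F2=0 F3=1; commitIndex=1
Op 6: F2 acks idx 9 -> match: F0=0 F1=8 F2=9 F3=1; commitIndex=8
Op 7: F0 acks idx 5 -> match: F0=5 F1=8 F2=9 F3=1; commitIndex=8
Op 8: F3 acks idx 9 -> match: F0=5 F1=8 F2=9 F3=9; commitIndex=9
Op 9: F1 acks idx 3 -> match: F0=5 F1=8 F2=9 F3=9; commitIndex=9
Op 10: F1 acks idx 7 -> match: F0=5 F1=8 F2=9 F3=9; commitIndex=9
Op 11: F2 acks idx 6 -> match: F0=5 F1=8 F2=9 F3=9; commitIndex=9

Answer: 9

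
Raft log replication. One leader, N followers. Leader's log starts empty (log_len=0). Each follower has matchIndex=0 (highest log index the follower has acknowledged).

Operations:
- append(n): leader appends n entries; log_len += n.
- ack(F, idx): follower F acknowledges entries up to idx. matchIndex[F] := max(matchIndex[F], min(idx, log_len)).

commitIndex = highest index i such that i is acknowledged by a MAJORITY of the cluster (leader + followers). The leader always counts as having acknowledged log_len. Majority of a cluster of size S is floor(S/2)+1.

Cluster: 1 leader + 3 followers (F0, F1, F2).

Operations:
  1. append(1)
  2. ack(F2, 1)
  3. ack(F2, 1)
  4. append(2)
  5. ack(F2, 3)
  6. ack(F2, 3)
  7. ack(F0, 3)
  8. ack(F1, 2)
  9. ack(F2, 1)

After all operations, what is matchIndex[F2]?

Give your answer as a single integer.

Op 1: append 1 -> log_len=1
Op 2: F2 acks idx 1 -> match: F0=0 F1=0 F2=1; commitIndex=0
Op 3: F2 acks idx 1 -> match: F0=0 F1=0 F2=1; commitIndex=0
Op 4: append 2 -> log_len=3
Op 5: F2 acks idx 3 -> match: F0=0 F1=0 F2=3; commitIndex=0
Op 6: F2 acks idx 3 -> match: F0=0 F1=0 F2=3; commitIndex=0
Op 7: F0 acks idx 3 -> match: F0=3 F1=0 F2=3; commitIndex=3
Op 8: F1 acks idx 2 -> match: F0=3 F1=2 F2=3; commitIndex=3
Op 9: F2 acks idx 1 -> match: F0=3 F1=2 F2=3; commitIndex=3

Answer: 3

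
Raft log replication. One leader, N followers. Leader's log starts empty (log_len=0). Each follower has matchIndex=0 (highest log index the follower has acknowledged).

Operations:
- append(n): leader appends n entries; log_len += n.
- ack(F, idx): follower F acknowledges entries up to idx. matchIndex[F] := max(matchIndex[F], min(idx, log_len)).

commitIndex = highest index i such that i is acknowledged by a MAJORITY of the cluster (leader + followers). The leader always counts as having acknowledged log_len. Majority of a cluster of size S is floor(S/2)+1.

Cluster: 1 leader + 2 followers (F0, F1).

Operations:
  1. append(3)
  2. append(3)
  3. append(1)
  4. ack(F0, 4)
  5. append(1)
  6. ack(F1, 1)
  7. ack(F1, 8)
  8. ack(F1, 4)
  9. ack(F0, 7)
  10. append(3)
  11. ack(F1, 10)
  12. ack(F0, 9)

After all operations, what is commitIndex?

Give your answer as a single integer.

Answer: 10

Derivation:
Op 1: append 3 -> log_len=3
Op 2: append 3 -> log_len=6
Op 3: append 1 -> log_len=7
Op 4: F0 acks idx 4 -> match: F0=4 F1=0; commitIndex=4
Op 5: append 1 -> log_len=8
Op 6: F1 acks idx 1 -> match: F0=4 F1=1; commitIndex=4
Op 7: F1 acks idx 8 -> match: F0=4 F1=8; commitIndex=8
Op 8: F1 acks idx 4 -> match: F0=4 F1=8; commitIndex=8
Op 9: F0 acks idx 7 -> match: F0=7 F1=8; commitIndex=8
Op 10: append 3 -> log_len=11
Op 11: F1 acks idx 10 -> match: F0=7 F1=10; commitIndex=10
Op 12: F0 acks idx 9 -> match: F0=9 F1=10; commitIndex=10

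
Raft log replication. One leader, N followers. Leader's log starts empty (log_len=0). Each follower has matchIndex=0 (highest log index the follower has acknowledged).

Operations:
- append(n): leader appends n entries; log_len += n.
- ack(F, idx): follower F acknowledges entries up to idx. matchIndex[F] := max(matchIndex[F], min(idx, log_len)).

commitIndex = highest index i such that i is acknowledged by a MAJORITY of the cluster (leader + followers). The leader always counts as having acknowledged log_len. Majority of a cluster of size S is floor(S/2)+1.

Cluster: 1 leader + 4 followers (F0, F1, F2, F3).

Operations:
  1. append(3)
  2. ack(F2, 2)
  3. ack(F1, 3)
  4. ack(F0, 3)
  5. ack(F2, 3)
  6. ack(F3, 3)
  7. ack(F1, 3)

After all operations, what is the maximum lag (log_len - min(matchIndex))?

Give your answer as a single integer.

Answer: 0

Derivation:
Op 1: append 3 -> log_len=3
Op 2: F2 acks idx 2 -> match: F0=0 F1=0 F2=2 F3=0; commitIndex=0
Op 3: F1 acks idx 3 -> match: F0=0 F1=3 F2=2 F3=0; commitIndex=2
Op 4: F0 acks idx 3 -> match: F0=3 F1=3 F2=2 F3=0; commitIndex=3
Op 5: F2 acks idx 3 -> match: F0=3 F1=3 F2=3 F3=0; commitIndex=3
Op 6: F3 acks idx 3 -> match: F0=3 F1=3 F2=3 F3=3; commitIndex=3
Op 7: F1 acks idx 3 -> match: F0=3 F1=3 F2=3 F3=3; commitIndex=3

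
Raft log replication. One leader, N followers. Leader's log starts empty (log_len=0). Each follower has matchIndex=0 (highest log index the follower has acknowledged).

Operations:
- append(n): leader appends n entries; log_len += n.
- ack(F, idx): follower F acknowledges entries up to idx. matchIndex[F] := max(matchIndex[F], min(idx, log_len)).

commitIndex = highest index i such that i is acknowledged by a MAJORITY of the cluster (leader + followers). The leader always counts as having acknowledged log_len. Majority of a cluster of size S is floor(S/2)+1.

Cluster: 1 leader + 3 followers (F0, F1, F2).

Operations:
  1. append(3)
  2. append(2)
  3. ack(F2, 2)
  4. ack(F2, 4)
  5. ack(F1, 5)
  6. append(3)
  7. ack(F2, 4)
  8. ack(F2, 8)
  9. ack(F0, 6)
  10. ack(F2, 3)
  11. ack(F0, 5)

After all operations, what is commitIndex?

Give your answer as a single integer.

Answer: 6

Derivation:
Op 1: append 3 -> log_len=3
Op 2: append 2 -> log_len=5
Op 3: F2 acks idx 2 -> match: F0=0 F1=0 F2=2; commitIndex=0
Op 4: F2 acks idx 4 -> match: F0=0 F1=0 F2=4; commitIndex=0
Op 5: F1 acks idx 5 -> match: F0=0 F1=5 F2=4; commitIndex=4
Op 6: append 3 -> log_len=8
Op 7: F2 acks idx 4 -> match: F0=0 F1=5 F2=4; commitIndex=4
Op 8: F2 acks idx 8 -> match: F0=0 F1=5 F2=8; commitIndex=5
Op 9: F0 acks idx 6 -> match: F0=6 F1=5 F2=8; commitIndex=6
Op 10: F2 acks idx 3 -> match: F0=6 F1=5 F2=8; commitIndex=6
Op 11: F0 acks idx 5 -> match: F0=6 F1=5 F2=8; commitIndex=6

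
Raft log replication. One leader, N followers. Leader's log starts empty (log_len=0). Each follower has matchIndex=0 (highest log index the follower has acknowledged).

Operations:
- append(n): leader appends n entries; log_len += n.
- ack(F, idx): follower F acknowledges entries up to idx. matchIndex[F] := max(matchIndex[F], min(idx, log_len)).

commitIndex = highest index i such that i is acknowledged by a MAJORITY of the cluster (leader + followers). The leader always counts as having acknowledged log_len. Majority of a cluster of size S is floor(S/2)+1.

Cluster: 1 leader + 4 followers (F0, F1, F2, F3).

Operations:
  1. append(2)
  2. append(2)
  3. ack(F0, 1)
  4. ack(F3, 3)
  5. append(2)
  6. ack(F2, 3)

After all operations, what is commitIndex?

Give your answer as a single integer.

Answer: 3

Derivation:
Op 1: append 2 -> log_len=2
Op 2: append 2 -> log_len=4
Op 3: F0 acks idx 1 -> match: F0=1 F1=0 F2=0 F3=0; commitIndex=0
Op 4: F3 acks idx 3 -> match: F0=1 F1=0 F2=0 F3=3; commitIndex=1
Op 5: append 2 -> log_len=6
Op 6: F2 acks idx 3 -> match: F0=1 F1=0 F2=3 F3=3; commitIndex=3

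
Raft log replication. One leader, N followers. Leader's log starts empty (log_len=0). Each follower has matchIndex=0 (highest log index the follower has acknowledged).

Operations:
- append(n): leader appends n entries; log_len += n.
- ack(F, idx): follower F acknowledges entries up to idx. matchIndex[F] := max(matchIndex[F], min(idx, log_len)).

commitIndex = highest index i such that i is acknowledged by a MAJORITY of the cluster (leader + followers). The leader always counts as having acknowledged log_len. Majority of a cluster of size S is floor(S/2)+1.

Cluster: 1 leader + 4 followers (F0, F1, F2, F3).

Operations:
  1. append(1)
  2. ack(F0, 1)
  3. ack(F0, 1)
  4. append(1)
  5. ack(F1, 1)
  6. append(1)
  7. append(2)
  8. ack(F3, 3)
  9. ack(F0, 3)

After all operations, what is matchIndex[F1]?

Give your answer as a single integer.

Answer: 1

Derivation:
Op 1: append 1 -> log_len=1
Op 2: F0 acks idx 1 -> match: F0=1 F1=0 F2=0 F3=0; commitIndex=0
Op 3: F0 acks idx 1 -> match: F0=1 F1=0 F2=0 F3=0; commitIndex=0
Op 4: append 1 -> log_len=2
Op 5: F1 acks idx 1 -> match: F0=1 F1=1 F2=0 F3=0; commitIndex=1
Op 6: append 1 -> log_len=3
Op 7: append 2 -> log_len=5
Op 8: F3 acks idx 3 -> match: F0=1 F1=1 F2=0 F3=3; commitIndex=1
Op 9: F0 acks idx 3 -> match: F0=3 F1=1 F2=0 F3=3; commitIndex=3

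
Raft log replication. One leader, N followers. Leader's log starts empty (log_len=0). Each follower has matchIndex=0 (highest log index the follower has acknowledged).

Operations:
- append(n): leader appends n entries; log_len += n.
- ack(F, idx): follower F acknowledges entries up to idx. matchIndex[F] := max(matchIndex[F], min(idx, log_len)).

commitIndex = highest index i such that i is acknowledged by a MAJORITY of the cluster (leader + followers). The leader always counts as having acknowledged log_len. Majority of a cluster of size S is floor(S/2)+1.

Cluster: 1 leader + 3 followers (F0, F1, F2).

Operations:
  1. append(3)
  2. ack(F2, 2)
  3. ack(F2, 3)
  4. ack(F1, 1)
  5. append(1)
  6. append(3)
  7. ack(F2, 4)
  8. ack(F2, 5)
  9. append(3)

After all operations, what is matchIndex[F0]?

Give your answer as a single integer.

Answer: 0

Derivation:
Op 1: append 3 -> log_len=3
Op 2: F2 acks idx 2 -> match: F0=0 F1=0 F2=2; commitIndex=0
Op 3: F2 acks idx 3 -> match: F0=0 F1=0 F2=3; commitIndex=0
Op 4: F1 acks idx 1 -> match: F0=0 F1=1 F2=3; commitIndex=1
Op 5: append 1 -> log_len=4
Op 6: append 3 -> log_len=7
Op 7: F2 acks idx 4 -> match: F0=0 F1=1 F2=4; commitIndex=1
Op 8: F2 acks idx 5 -> match: F0=0 F1=1 F2=5; commitIndex=1
Op 9: append 3 -> log_len=10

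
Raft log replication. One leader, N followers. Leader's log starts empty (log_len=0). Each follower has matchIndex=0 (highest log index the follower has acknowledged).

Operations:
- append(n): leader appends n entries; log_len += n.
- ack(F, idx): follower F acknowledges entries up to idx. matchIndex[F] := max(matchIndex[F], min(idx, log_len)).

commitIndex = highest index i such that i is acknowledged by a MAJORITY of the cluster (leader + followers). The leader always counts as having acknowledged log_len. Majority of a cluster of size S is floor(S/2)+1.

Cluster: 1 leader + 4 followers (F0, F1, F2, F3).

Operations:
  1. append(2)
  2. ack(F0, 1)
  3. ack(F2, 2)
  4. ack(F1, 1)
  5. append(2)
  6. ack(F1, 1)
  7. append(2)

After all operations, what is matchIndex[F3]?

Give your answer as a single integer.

Op 1: append 2 -> log_len=2
Op 2: F0 acks idx 1 -> match: F0=1 F1=0 F2=0 F3=0; commitIndex=0
Op 3: F2 acks idx 2 -> match: F0=1 F1=0 F2=2 F3=0; commitIndex=1
Op 4: F1 acks idx 1 -> match: F0=1 F1=1 F2=2 F3=0; commitIndex=1
Op 5: append 2 -> log_len=4
Op 6: F1 acks idx 1 -> match: F0=1 F1=1 F2=2 F3=0; commitIndex=1
Op 7: append 2 -> log_len=6

Answer: 0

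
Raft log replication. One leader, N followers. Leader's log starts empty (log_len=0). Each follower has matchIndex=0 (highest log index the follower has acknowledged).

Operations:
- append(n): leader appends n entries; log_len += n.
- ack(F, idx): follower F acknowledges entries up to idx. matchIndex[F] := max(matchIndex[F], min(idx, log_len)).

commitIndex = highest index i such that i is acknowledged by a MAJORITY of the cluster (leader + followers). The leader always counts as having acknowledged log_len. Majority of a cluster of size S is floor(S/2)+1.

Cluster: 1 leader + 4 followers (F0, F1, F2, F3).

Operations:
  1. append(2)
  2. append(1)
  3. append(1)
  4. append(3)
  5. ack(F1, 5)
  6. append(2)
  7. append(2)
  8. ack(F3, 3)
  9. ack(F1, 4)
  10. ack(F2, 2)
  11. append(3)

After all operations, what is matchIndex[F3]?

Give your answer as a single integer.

Op 1: append 2 -> log_len=2
Op 2: append 1 -> log_len=3
Op 3: append 1 -> log_len=4
Op 4: append 3 -> log_len=7
Op 5: F1 acks idx 5 -> match: F0=0 F1=5 F2=0 F3=0; commitIndex=0
Op 6: append 2 -> log_len=9
Op 7: append 2 -> log_len=11
Op 8: F3 acks idx 3 -> match: F0=0 F1=5 F2=0 F3=3; commitIndex=3
Op 9: F1 acks idx 4 -> match: F0=0 F1=5 F2=0 F3=3; commitIndex=3
Op 10: F2 acks idx 2 -> match: F0=0 F1=5 F2=2 F3=3; commitIndex=3
Op 11: append 3 -> log_len=14

Answer: 3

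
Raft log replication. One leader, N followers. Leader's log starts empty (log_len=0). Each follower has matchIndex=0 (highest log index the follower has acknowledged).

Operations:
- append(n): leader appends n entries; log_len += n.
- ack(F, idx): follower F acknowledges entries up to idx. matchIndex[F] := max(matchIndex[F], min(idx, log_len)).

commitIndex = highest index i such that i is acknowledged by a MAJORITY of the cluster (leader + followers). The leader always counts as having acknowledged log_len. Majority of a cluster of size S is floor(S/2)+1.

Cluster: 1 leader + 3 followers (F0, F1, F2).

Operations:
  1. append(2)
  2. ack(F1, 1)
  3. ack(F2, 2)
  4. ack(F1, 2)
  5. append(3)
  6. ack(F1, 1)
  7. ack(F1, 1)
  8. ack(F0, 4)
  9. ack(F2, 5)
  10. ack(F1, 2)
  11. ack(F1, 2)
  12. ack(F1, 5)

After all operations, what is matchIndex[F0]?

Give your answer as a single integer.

Answer: 4

Derivation:
Op 1: append 2 -> log_len=2
Op 2: F1 acks idx 1 -> match: F0=0 F1=1 F2=0; commitIndex=0
Op 3: F2 acks idx 2 -> match: F0=0 F1=1 F2=2; commitIndex=1
Op 4: F1 acks idx 2 -> match: F0=0 F1=2 F2=2; commitIndex=2
Op 5: append 3 -> log_len=5
Op 6: F1 acks idx 1 -> match: F0=0 F1=2 F2=2; commitIndex=2
Op 7: F1 acks idx 1 -> match: F0=0 F1=2 F2=2; commitIndex=2
Op 8: F0 acks idx 4 -> match: F0=4 F1=2 F2=2; commitIndex=2
Op 9: F2 acks idx 5 -> match: F0=4 F1=2 F2=5; commitIndex=4
Op 10: F1 acks idx 2 -> match: F0=4 F1=2 F2=5; commitIndex=4
Op 11: F1 acks idx 2 -> match: F0=4 F1=2 F2=5; commitIndex=4
Op 12: F1 acks idx 5 -> match: F0=4 F1=5 F2=5; commitIndex=5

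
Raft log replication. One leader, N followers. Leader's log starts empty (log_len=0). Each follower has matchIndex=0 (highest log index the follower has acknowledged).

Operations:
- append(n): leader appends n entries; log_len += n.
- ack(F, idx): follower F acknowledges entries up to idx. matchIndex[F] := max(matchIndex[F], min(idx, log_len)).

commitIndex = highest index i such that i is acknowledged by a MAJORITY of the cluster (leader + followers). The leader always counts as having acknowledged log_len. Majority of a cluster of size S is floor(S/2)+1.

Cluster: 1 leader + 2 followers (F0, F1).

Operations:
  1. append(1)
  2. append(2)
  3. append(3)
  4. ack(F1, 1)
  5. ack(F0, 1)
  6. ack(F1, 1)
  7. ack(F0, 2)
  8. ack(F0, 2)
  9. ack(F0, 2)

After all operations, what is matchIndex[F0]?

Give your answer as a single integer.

Op 1: append 1 -> log_len=1
Op 2: append 2 -> log_len=3
Op 3: append 3 -> log_len=6
Op 4: F1 acks idx 1 -> match: F0=0 F1=1; commitIndex=1
Op 5: F0 acks idx 1 -> match: F0=1 F1=1; commitIndex=1
Op 6: F1 acks idx 1 -> match: F0=1 F1=1; commitIndex=1
Op 7: F0 acks idx 2 -> match: F0=2 F1=1; commitIndex=2
Op 8: F0 acks idx 2 -> match: F0=2 F1=1; commitIndex=2
Op 9: F0 acks idx 2 -> match: F0=2 F1=1; commitIndex=2

Answer: 2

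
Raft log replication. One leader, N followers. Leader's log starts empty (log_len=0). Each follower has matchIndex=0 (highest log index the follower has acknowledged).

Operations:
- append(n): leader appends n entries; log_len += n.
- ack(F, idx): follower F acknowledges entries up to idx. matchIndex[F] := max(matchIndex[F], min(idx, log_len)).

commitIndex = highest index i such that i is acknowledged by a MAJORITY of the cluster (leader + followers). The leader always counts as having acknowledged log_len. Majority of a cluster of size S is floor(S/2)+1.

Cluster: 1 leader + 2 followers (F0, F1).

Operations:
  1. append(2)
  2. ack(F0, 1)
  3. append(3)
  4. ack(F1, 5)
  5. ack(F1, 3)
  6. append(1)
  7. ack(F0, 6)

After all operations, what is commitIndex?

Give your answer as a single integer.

Answer: 6

Derivation:
Op 1: append 2 -> log_len=2
Op 2: F0 acks idx 1 -> match: F0=1 F1=0; commitIndex=1
Op 3: append 3 -> log_len=5
Op 4: F1 acks idx 5 -> match: F0=1 F1=5; commitIndex=5
Op 5: F1 acks idx 3 -> match: F0=1 F1=5; commitIndex=5
Op 6: append 1 -> log_len=6
Op 7: F0 acks idx 6 -> match: F0=6 F1=5; commitIndex=6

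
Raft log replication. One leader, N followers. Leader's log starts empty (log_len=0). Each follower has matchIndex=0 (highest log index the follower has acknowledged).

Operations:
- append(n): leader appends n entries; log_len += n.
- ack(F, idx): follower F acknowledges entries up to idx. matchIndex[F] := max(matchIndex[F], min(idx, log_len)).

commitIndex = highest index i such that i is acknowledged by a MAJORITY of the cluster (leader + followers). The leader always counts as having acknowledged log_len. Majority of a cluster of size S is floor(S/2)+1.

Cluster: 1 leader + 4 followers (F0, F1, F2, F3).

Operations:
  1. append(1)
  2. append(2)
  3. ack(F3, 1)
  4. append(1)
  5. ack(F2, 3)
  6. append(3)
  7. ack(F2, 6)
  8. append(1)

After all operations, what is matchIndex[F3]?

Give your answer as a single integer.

Answer: 1

Derivation:
Op 1: append 1 -> log_len=1
Op 2: append 2 -> log_len=3
Op 3: F3 acks idx 1 -> match: F0=0 F1=0 F2=0 F3=1; commitIndex=0
Op 4: append 1 -> log_len=4
Op 5: F2 acks idx 3 -> match: F0=0 F1=0 F2=3 F3=1; commitIndex=1
Op 6: append 3 -> log_len=7
Op 7: F2 acks idx 6 -> match: F0=0 F1=0 F2=6 F3=1; commitIndex=1
Op 8: append 1 -> log_len=8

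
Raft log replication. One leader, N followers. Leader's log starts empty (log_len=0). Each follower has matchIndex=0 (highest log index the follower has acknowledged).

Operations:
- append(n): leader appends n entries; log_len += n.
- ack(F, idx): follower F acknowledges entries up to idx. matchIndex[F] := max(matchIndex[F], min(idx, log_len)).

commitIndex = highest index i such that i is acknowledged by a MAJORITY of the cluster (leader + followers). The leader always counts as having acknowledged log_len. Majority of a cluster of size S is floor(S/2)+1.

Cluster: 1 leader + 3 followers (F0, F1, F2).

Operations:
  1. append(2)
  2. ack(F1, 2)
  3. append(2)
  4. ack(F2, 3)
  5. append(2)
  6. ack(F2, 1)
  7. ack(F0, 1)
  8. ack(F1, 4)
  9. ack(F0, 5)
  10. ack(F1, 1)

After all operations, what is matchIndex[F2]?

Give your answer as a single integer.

Answer: 3

Derivation:
Op 1: append 2 -> log_len=2
Op 2: F1 acks idx 2 -> match: F0=0 F1=2 F2=0; commitIndex=0
Op 3: append 2 -> log_len=4
Op 4: F2 acks idx 3 -> match: F0=0 F1=2 F2=3; commitIndex=2
Op 5: append 2 -> log_len=6
Op 6: F2 acks idx 1 -> match: F0=0 F1=2 F2=3; commitIndex=2
Op 7: F0 acks idx 1 -> match: F0=1 F1=2 F2=3; commitIndex=2
Op 8: F1 acks idx 4 -> match: F0=1 F1=4 F2=3; commitIndex=3
Op 9: F0 acks idx 5 -> match: F0=5 F1=4 F2=3; commitIndex=4
Op 10: F1 acks idx 1 -> match: F0=5 F1=4 F2=3; commitIndex=4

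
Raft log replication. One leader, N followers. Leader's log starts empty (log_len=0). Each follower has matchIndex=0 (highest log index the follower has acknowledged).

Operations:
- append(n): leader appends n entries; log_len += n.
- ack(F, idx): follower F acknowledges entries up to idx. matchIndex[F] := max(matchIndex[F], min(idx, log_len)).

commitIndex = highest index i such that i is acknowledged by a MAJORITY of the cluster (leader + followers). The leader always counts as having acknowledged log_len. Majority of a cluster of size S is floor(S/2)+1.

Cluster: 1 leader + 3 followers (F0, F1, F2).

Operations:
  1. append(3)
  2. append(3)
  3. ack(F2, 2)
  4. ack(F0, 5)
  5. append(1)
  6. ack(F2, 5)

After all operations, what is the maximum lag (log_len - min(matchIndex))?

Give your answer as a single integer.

Answer: 7

Derivation:
Op 1: append 3 -> log_len=3
Op 2: append 3 -> log_len=6
Op 3: F2 acks idx 2 -> match: F0=0 F1=0 F2=2; commitIndex=0
Op 4: F0 acks idx 5 -> match: F0=5 F1=0 F2=2; commitIndex=2
Op 5: append 1 -> log_len=7
Op 6: F2 acks idx 5 -> match: F0=5 F1=0 F2=5; commitIndex=5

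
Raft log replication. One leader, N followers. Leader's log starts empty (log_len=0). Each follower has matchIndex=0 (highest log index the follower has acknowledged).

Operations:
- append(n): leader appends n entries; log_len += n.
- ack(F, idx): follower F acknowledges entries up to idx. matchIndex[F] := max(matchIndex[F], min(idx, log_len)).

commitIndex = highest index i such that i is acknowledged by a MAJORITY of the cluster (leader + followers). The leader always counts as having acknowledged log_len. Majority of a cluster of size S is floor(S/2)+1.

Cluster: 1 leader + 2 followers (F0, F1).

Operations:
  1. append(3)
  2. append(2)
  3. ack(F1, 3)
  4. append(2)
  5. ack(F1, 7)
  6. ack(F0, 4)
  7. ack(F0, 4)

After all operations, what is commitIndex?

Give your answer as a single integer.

Answer: 7

Derivation:
Op 1: append 3 -> log_len=3
Op 2: append 2 -> log_len=5
Op 3: F1 acks idx 3 -> match: F0=0 F1=3; commitIndex=3
Op 4: append 2 -> log_len=7
Op 5: F1 acks idx 7 -> match: F0=0 F1=7; commitIndex=7
Op 6: F0 acks idx 4 -> match: F0=4 F1=7; commitIndex=7
Op 7: F0 acks idx 4 -> match: F0=4 F1=7; commitIndex=7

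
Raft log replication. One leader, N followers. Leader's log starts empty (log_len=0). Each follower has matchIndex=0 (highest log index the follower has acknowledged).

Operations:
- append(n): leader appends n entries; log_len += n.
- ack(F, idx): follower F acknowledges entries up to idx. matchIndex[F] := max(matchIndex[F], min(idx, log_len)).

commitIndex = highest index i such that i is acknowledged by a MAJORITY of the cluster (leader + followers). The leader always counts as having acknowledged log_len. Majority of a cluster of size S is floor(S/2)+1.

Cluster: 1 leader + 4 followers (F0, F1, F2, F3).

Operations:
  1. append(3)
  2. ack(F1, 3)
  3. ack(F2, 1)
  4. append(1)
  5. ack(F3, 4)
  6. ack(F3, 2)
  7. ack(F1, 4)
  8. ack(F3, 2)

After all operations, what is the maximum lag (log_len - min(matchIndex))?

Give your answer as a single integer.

Op 1: append 3 -> log_len=3
Op 2: F1 acks idx 3 -> match: F0=0 F1=3 F2=0 F3=0; commitIndex=0
Op 3: F2 acks idx 1 -> match: F0=0 F1=3 F2=1 F3=0; commitIndex=1
Op 4: append 1 -> log_len=4
Op 5: F3 acks idx 4 -> match: F0=0 F1=3 F2=1 F3=4; commitIndex=3
Op 6: F3 acks idx 2 -> match: F0=0 F1=3 F2=1 F3=4; commitIndex=3
Op 7: F1 acks idx 4 -> match: F0=0 F1=4 F2=1 F3=4; commitIndex=4
Op 8: F3 acks idx 2 -> match: F0=0 F1=4 F2=1 F3=4; commitIndex=4

Answer: 4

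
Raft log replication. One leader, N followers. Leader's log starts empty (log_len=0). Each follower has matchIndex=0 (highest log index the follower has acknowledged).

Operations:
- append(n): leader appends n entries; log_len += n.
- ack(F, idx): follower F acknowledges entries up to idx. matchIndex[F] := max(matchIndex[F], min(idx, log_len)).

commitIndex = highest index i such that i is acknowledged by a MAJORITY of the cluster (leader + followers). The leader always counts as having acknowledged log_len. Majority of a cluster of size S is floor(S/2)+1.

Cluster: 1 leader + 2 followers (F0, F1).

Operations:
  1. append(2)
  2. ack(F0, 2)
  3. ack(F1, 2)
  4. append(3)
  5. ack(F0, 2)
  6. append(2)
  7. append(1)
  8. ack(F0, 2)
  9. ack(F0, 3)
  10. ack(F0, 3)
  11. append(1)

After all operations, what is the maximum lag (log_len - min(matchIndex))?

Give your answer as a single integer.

Op 1: append 2 -> log_len=2
Op 2: F0 acks idx 2 -> match: F0=2 F1=0; commitIndex=2
Op 3: F1 acks idx 2 -> match: F0=2 F1=2; commitIndex=2
Op 4: append 3 -> log_len=5
Op 5: F0 acks idx 2 -> match: F0=2 F1=2; commitIndex=2
Op 6: append 2 -> log_len=7
Op 7: append 1 -> log_len=8
Op 8: F0 acks idx 2 -> match: F0=2 F1=2; commitIndex=2
Op 9: F0 acks idx 3 -> match: F0=3 F1=2; commitIndex=3
Op 10: F0 acks idx 3 -> match: F0=3 F1=2; commitIndex=3
Op 11: append 1 -> log_len=9

Answer: 7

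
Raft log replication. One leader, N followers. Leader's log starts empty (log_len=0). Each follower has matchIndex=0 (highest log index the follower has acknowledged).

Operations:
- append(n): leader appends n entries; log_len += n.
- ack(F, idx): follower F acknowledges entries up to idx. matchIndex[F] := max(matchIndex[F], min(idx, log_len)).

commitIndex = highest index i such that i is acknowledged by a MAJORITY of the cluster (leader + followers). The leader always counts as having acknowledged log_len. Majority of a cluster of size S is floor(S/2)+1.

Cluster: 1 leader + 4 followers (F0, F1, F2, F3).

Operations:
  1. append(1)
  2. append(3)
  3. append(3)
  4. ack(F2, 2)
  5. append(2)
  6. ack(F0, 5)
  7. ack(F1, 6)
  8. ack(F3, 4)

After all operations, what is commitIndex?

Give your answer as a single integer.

Answer: 5

Derivation:
Op 1: append 1 -> log_len=1
Op 2: append 3 -> log_len=4
Op 3: append 3 -> log_len=7
Op 4: F2 acks idx 2 -> match: F0=0 F1=0 F2=2 F3=0; commitIndex=0
Op 5: append 2 -> log_len=9
Op 6: F0 acks idx 5 -> match: F0=5 F1=0 F2=2 F3=0; commitIndex=2
Op 7: F1 acks idx 6 -> match: F0=5 F1=6 F2=2 F3=0; commitIndex=5
Op 8: F3 acks idx 4 -> match: F0=5 F1=6 F2=2 F3=4; commitIndex=5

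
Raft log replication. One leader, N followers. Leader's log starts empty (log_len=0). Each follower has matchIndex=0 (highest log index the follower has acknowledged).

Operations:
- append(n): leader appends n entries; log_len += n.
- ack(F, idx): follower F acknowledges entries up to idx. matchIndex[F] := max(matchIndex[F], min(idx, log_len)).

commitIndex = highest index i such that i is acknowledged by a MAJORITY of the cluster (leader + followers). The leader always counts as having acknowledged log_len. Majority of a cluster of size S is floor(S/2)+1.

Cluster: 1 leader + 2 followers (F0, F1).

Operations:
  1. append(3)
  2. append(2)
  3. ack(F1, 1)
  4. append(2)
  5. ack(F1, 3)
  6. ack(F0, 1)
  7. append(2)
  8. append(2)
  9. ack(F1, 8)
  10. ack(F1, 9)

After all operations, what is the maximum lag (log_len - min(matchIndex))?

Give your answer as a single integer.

Answer: 10

Derivation:
Op 1: append 3 -> log_len=3
Op 2: append 2 -> log_len=5
Op 3: F1 acks idx 1 -> match: F0=0 F1=1; commitIndex=1
Op 4: append 2 -> log_len=7
Op 5: F1 acks idx 3 -> match: F0=0 F1=3; commitIndex=3
Op 6: F0 acks idx 1 -> match: F0=1 F1=3; commitIndex=3
Op 7: append 2 -> log_len=9
Op 8: append 2 -> log_len=11
Op 9: F1 acks idx 8 -> match: F0=1 F1=8; commitIndex=8
Op 10: F1 acks idx 9 -> match: F0=1 F1=9; commitIndex=9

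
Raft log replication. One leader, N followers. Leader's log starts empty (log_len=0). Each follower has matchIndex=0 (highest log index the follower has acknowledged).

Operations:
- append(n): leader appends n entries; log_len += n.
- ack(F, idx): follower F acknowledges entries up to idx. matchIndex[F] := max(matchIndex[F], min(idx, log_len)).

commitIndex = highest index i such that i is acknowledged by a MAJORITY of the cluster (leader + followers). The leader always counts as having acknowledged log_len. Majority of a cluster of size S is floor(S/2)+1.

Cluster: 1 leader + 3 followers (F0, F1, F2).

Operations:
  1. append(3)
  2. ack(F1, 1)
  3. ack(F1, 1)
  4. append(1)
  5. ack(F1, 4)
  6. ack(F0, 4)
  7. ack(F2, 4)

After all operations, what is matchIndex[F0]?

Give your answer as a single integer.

Answer: 4

Derivation:
Op 1: append 3 -> log_len=3
Op 2: F1 acks idx 1 -> match: F0=0 F1=1 F2=0; commitIndex=0
Op 3: F1 acks idx 1 -> match: F0=0 F1=1 F2=0; commitIndex=0
Op 4: append 1 -> log_len=4
Op 5: F1 acks idx 4 -> match: F0=0 F1=4 F2=0; commitIndex=0
Op 6: F0 acks idx 4 -> match: F0=4 F1=4 F2=0; commitIndex=4
Op 7: F2 acks idx 4 -> match: F0=4 F1=4 F2=4; commitIndex=4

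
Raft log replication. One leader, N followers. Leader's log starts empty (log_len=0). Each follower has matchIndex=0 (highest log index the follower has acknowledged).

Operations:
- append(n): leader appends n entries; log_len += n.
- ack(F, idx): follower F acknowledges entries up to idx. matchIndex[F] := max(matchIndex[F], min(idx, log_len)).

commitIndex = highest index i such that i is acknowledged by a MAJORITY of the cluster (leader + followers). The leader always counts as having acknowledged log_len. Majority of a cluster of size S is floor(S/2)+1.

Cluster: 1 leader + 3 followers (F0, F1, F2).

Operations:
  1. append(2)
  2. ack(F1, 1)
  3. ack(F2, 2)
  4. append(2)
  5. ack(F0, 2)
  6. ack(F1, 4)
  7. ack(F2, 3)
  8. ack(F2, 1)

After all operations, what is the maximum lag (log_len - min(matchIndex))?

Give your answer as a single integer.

Answer: 2

Derivation:
Op 1: append 2 -> log_len=2
Op 2: F1 acks idx 1 -> match: F0=0 F1=1 F2=0; commitIndex=0
Op 3: F2 acks idx 2 -> match: F0=0 F1=1 F2=2; commitIndex=1
Op 4: append 2 -> log_len=4
Op 5: F0 acks idx 2 -> match: F0=2 F1=1 F2=2; commitIndex=2
Op 6: F1 acks idx 4 -> match: F0=2 F1=4 F2=2; commitIndex=2
Op 7: F2 acks idx 3 -> match: F0=2 F1=4 F2=3; commitIndex=3
Op 8: F2 acks idx 1 -> match: F0=2 F1=4 F2=3; commitIndex=3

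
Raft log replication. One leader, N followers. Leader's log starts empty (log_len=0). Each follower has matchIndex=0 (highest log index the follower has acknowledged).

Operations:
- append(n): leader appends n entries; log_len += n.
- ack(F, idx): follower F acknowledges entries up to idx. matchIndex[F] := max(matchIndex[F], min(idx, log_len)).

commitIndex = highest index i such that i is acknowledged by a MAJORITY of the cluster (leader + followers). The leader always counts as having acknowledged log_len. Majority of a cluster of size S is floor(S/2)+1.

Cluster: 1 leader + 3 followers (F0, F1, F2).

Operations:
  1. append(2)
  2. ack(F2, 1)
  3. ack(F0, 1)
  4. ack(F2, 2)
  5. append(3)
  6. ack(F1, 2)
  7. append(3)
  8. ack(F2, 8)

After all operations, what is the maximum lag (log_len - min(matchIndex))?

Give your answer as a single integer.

Op 1: append 2 -> log_len=2
Op 2: F2 acks idx 1 -> match: F0=0 F1=0 F2=1; commitIndex=0
Op 3: F0 acks idx 1 -> match: F0=1 F1=0 F2=1; commitIndex=1
Op 4: F2 acks idx 2 -> match: F0=1 F1=0 F2=2; commitIndex=1
Op 5: append 3 -> log_len=5
Op 6: F1 acks idx 2 -> match: F0=1 F1=2 F2=2; commitIndex=2
Op 7: append 3 -> log_len=8
Op 8: F2 acks idx 8 -> match: F0=1 F1=2 F2=8; commitIndex=2

Answer: 7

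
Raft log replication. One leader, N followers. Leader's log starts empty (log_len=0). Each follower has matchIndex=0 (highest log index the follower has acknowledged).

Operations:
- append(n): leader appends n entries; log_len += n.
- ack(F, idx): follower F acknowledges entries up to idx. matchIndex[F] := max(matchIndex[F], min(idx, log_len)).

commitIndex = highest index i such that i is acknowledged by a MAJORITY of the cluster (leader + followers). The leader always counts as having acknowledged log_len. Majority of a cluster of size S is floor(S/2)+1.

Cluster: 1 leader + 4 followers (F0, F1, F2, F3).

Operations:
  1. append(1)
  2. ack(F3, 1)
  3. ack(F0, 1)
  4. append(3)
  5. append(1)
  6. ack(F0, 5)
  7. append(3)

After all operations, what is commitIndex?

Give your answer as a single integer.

Op 1: append 1 -> log_len=1
Op 2: F3 acks idx 1 -> match: F0=0 F1=0 F2=0 F3=1; commitIndex=0
Op 3: F0 acks idx 1 -> match: F0=1 F1=0 F2=0 F3=1; commitIndex=1
Op 4: append 3 -> log_len=4
Op 5: append 1 -> log_len=5
Op 6: F0 acks idx 5 -> match: F0=5 F1=0 F2=0 F3=1; commitIndex=1
Op 7: append 3 -> log_len=8

Answer: 1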